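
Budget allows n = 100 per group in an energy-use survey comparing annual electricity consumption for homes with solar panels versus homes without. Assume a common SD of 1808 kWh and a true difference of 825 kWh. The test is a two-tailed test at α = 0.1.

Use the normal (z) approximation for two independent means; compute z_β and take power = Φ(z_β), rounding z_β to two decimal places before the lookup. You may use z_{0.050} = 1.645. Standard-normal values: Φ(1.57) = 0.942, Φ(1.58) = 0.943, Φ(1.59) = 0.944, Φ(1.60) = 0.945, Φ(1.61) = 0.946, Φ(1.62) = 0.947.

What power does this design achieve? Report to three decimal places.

z_β = δ·√(n/(σ₁²+σ₂²)) − z_{α/2}
    = 825 · √(100/6537728) − 1.645
    = 825 · 0.00391 − 1.645
    = 3.2266 − 1.645 = 1.5816 → 1.58
Power = Φ(1.58) = 0.943.

Power ≈ 0.943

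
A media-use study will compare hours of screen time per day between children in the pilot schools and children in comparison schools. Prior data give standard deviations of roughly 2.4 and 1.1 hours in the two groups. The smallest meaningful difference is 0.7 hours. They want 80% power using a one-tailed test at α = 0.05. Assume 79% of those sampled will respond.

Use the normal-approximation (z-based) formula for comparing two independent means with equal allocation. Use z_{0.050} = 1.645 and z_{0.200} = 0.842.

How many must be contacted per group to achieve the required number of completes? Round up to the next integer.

n = 112 per group

n = (z_α + z_β)² · (σ₁² + σ₂²) / δ²
  = (1.645 + 0.842)² · (2.4² + 1.1² = 6.97) / 0.7²
  = 6.1852 · 6.97 / 0.49
  = 87.98
Adjust for 79% response: 87.98 / 0.79 = 111.37.
Round up → n = 112 per group.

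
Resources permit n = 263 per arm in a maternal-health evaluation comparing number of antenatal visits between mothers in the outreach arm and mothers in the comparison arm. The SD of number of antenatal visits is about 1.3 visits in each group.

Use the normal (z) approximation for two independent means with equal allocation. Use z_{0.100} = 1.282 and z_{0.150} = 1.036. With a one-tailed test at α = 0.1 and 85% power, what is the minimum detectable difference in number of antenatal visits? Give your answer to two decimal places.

δ = (z_α + z_β) · √((σ₁²+σ₂²)/n)
  = (1.282 + 1.036) · √(3.38/263)
  = 2.318 · √0.01285
  = 2.318 · 0.1134
  = 0.2628

Minimum detectable difference ≈ 0.26 visits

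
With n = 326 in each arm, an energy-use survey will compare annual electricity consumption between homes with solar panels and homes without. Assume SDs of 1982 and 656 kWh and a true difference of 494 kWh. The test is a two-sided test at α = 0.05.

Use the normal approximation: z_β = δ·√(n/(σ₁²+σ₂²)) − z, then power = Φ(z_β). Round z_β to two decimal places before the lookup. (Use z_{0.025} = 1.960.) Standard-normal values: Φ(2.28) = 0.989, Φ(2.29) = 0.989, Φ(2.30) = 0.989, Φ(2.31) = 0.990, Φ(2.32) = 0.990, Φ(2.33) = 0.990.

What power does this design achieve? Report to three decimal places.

z_β = δ·√(n/(σ₁²+σ₂²)) − z_{α/2}
    = 494 · √(326/4358660) − 1.960
    = 494 · 0.00865 − 1.960
    = 4.2723 − 1.960 = 2.3123 → 2.31
Power = Φ(2.31) = 0.990.

Power ≈ 0.990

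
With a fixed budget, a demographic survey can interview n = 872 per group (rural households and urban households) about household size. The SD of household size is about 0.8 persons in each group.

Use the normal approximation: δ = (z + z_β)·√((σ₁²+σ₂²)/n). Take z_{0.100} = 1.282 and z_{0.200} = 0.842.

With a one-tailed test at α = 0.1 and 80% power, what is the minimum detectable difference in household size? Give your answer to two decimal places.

Minimum detectable difference ≈ 0.08 persons

δ = (z_α + z_β) · √((σ₁²+σ₂²)/n)
  = (1.282 + 0.842) · √(1.28/872)
  = 2.124 · √0.00147
  = 2.124 · 0.0383
  = 0.0814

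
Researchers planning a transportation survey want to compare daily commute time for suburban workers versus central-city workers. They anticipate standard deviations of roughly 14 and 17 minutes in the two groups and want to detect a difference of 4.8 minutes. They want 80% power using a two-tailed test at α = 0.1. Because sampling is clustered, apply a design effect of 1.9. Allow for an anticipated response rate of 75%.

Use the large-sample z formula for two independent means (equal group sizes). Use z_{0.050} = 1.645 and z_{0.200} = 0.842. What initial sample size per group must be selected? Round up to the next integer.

n = 330 per group

n = (z_{α/2} + z_β)² · (σ₁² + σ₂²) / δ²
  = (1.645 + 0.842)² · (14² + 17² = 485) / 4.8²
  = 6.1852 · 485 / 23.04
  = 130.20
Design effect: 1.9 × 130.20 = 247.38.
Adjust for 75% response: 247.38 / 0.75 = 329.84.
Round up → n = 330 per group.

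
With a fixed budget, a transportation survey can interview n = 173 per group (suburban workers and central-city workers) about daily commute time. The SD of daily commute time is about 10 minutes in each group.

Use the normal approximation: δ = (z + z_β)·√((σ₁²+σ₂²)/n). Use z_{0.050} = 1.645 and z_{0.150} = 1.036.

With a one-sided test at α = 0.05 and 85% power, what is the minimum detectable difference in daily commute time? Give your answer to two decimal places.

Minimum detectable difference ≈ 2.88 minutes

δ = (z_α + z_β) · √((σ₁²+σ₂²)/n)
  = (1.645 + 1.036) · √(200/173)
  = 2.681 · √1.1561
  = 2.681 · 1.0752
  = 2.8826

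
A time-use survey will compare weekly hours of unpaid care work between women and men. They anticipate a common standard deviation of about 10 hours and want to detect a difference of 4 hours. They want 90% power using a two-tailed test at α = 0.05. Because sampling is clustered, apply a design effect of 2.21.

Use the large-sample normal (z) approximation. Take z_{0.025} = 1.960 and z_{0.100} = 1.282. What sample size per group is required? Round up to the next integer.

n = 291 per group

n = (z_{α/2} + z_β)² · (σ₁² + σ₂²) / δ²
  = (1.960 + 1.282)² · (2·10² = 200) / 4²
  = 10.5106 · 200 / 16
  = 131.38
Design effect: 2.21 × 131.38 = 290.35.
Round up → n = 291 per group.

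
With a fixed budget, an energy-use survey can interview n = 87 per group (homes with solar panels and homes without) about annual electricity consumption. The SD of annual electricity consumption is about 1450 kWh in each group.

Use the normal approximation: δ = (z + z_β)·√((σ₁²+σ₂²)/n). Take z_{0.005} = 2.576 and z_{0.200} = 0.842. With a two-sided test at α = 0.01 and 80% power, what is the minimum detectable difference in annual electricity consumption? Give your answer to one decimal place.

Minimum detectable difference ≈ 751.4 kWh

δ = (z_{α/2} + z_β) · √((σ₁²+σ₂²)/n)
  = (2.576 + 0.842) · √(4205000/87)
  = 3.418 · √48333.3
  = 3.418 · 219.8484
  = 751.4419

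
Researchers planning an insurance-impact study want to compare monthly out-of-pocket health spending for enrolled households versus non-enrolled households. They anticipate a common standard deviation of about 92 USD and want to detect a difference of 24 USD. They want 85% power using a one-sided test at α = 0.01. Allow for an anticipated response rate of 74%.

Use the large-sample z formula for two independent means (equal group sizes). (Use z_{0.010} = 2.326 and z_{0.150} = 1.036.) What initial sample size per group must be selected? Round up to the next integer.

n = (z_α + z_β)² · (σ₁² + σ₂²) / δ²
  = (2.326 + 1.036)² · (2·92² = 16928) / 24²
  = 11.3030 · 16928 / 576
  = 332.18
Adjust for 74% response: 332.18 / 0.74 = 448.90.
Round up → n = 449 per group.

n = 449 per group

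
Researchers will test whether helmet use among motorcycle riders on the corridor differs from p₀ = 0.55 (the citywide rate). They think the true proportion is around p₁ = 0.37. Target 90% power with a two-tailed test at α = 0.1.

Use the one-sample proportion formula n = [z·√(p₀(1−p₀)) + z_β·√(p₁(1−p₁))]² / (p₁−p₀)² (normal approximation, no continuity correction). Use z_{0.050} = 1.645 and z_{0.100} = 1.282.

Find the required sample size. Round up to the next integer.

n = 64

n = [z_{α/2}·√(p₀q₀) + z_β·√(p₁q₁)]² / (p₁ − p₀)²
  = [1.645·√(0.55·0.45) + 1.282·√(0.37·0.63)]² / (-0.18)²
  = [1.645·0.4975 + 1.282·0.4828]² / 0.0324
  = [1.4373]² / 0.0324
  = 63.76
Round up → n = 64.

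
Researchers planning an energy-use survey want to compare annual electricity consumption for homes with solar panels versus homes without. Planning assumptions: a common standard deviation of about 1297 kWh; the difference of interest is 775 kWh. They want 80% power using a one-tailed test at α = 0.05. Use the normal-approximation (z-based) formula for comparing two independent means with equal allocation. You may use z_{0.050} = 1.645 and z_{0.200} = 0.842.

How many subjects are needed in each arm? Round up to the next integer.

n = (z_α + z_β)² · (σ₁² + σ₂²) / δ²
  = (1.645 + 0.842)² · (2·1297² = 3364418) / 775²
  = 6.1852 · 3364418 / 600625
  = 34.65
Round up → n = 35 per group.

n = 35 per group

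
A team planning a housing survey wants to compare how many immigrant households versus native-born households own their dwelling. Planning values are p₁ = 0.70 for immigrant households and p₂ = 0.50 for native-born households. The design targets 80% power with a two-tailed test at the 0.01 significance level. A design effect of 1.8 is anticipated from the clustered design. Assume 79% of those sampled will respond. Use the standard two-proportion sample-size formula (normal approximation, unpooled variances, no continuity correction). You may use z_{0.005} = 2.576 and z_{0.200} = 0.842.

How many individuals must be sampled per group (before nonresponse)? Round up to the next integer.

n = (z_{α/2} + z_β)² · [p₁(1−p₁) + p₂(1−p₂)] / (p₁ − p₂)²
  = (2.576 + 0.842)² · (0.70·0.30 + 0.50·0.50) / (0.20)²
  = (3.418)² · (0.2100 + 0.2500) / 0.0400
  = 11.6827 · 0.4600 / 0.0400
  = 134.35
Design effect: 1.8 × 134.35 = 241.83.
Adjust for 79% response: 241.83 / 0.79 = 306.12.
Round up → n = 307 per group.

n = 307 per group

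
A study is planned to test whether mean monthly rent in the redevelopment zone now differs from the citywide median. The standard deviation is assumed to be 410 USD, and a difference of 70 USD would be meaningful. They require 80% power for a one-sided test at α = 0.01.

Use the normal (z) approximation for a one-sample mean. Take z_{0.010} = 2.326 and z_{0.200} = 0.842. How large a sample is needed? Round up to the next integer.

n = (z_α + z_β)² · σ² / δ²
  = (2.326 + 0.842)² · 410² / 70²
  = 10.0362 · 168100 / 4900
  = 344.30
Round up → n = 345.

n = 345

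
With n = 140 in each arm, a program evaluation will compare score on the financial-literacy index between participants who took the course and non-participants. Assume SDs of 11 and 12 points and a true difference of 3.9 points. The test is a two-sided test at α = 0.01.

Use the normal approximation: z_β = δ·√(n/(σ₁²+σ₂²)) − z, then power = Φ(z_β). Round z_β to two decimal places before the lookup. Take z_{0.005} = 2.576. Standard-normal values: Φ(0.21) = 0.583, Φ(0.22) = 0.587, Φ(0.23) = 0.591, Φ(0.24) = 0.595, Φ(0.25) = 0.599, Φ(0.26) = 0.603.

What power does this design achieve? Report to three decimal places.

Power ≈ 0.603

z_β = δ·√(n/(σ₁²+σ₂²)) − z_{α/2}
    = 3.9 · √(140/265) − 2.576
    = 3.9 · 0.72684 − 2.576
    = 2.8347 − 2.576 = 0.2587 → 0.26
Power = Φ(0.26) = 0.603.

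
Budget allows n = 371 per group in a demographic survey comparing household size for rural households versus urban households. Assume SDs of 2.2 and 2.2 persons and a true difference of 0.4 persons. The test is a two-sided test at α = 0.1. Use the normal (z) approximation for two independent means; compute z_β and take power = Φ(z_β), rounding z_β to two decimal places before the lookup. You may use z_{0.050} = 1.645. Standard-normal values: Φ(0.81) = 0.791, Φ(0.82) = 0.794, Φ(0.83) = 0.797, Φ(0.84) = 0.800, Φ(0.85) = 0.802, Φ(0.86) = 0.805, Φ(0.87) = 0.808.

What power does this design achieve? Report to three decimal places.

Power ≈ 0.797

z_β = δ·√(n/(σ₁²+σ₂²)) − z_{α/2}
    = 0.4 · √(371/9.68) − 1.645
    = 0.4 · 6.19084 − 1.645
    = 2.4763 − 1.645 = 0.8313 → 0.83
Power = Φ(0.83) = 0.797.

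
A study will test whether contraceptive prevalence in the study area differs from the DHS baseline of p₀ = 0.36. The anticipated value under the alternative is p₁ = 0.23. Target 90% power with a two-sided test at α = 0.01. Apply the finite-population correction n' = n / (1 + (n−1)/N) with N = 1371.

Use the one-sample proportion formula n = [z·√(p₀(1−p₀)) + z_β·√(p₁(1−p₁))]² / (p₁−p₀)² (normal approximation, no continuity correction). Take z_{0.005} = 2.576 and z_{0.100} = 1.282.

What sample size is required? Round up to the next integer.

n = [z_{α/2}·√(p₀q₀) + z_β·√(p₁q₁)]² / (p₁ − p₀)²
  = [2.576·√(0.36·0.64) + 1.282·√(0.23·0.77)]² / (-0.13)²
  = [2.576·0.4800 + 1.282·0.4208]² / 0.0169
  = [1.7760]² / 0.0169
  = 186.63
Finite-population correction (N = 1371): 186.63 / (1 + (186.63 − 1)/1371) = 164.38.
Round up → n = 165.

n = 165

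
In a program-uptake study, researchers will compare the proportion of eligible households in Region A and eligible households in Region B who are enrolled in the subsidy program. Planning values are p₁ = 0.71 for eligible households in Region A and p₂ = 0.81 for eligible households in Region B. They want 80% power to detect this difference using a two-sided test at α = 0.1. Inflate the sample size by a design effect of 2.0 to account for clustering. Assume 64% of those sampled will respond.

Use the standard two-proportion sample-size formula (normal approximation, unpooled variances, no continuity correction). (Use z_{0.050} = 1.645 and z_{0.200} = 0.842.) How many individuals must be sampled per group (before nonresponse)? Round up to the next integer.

n = (z_{α/2} + z_β)² · [p₁(1−p₁) + p₂(1−p₂)] / (p₁ − p₂)²
  = (1.645 + 0.842)² · (0.71·0.29 + 0.81·0.19) / (-0.10)²
  = (2.487)² · (0.2059 + 0.1539) / 0.0100
  = 6.1852 · 0.3598 / 0.0100
  = 222.54
Design effect: 2.0 × 222.54 = 445.08.
Adjust for 64% response: 445.08 / 0.64 = 695.44.
Round up → n = 696 per group.

n = 696 per group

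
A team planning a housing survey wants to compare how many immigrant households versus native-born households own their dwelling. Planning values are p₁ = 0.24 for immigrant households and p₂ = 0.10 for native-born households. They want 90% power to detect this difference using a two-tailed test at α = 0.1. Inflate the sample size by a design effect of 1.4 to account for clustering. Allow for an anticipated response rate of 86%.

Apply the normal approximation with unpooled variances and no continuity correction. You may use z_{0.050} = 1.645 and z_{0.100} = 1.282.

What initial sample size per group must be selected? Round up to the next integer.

n = 194 per group

n = (z_{α/2} + z_β)² · [p₁(1−p₁) + p₂(1−p₂)] / (p₁ − p₂)²
  = (1.645 + 1.282)² · (0.24·0.76 + 0.10·0.90) / (0.14)²
  = (2.927)² · (0.1824 + 0.0900) / 0.0196
  = 8.5673 · 0.2724 / 0.0196
  = 119.07
Design effect: 1.4 × 119.07 = 166.70.
Adjust for 86% response: 166.70 / 0.86 = 193.83.
Round up → n = 194 per group.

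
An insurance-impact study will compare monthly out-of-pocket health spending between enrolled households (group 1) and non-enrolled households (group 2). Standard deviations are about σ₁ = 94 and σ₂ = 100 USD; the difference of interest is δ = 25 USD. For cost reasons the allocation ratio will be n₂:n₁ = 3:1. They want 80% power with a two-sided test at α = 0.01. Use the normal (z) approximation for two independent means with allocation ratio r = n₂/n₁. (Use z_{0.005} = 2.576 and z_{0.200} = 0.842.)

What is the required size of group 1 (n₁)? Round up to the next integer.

n₁ = (z_{α/2} + z_β)² · (σ₁² + σ₂²/r) / δ²
   = (2.576 + 0.842)² · (94² + 100²/3) / 25²
   = 11.6827 · (8836 + 3333.3) / 625
   = 11.6827 · 12169.3 / 625
   = 227.47
Round up → n₁ = 228; n₂ = r·n₁ = 3 × 228 = 684.

n₁ = 228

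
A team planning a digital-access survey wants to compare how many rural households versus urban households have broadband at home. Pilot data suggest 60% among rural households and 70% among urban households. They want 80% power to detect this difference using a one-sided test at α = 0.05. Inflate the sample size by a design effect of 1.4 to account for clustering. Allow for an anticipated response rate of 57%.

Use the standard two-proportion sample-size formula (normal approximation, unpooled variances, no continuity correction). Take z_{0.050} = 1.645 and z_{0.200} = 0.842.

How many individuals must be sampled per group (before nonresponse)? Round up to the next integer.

n = 684 per group

n = (z_α + z_β)² · [p₁(1−p₁) + p₂(1−p₂)] / (p₁ − p₂)²
  = (1.645 + 0.842)² · (0.60·0.40 + 0.70·0.30) / (-0.10)²
  = (2.487)² · (0.2400 + 0.2100) / 0.0100
  = 6.1852 · 0.4500 / 0.0100
  = 278.33
Design effect: 1.4 × 278.33 = 389.67.
Adjust for 57% response: 389.67 / 0.57 = 683.62.
Round up → n = 684 per group.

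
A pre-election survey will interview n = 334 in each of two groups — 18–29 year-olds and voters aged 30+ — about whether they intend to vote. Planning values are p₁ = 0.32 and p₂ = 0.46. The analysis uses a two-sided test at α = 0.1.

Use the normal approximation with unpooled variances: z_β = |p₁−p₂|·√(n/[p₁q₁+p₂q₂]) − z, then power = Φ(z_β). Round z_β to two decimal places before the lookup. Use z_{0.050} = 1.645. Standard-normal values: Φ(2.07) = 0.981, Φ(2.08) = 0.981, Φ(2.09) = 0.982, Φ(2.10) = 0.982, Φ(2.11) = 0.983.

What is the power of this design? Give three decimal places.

z_β = |p₁−p₂|·√(n/[p₁q₁+p₂q₂]) − z_{α/2}
    = 0.14 · √(334/0.4660) − 1.645
    = 0.14 · 26.7720 − 1.645
    = 3.7481 − 1.645 = 2.1031 → 2.10
Power = Φ(2.10) = 0.982.

Power ≈ 0.982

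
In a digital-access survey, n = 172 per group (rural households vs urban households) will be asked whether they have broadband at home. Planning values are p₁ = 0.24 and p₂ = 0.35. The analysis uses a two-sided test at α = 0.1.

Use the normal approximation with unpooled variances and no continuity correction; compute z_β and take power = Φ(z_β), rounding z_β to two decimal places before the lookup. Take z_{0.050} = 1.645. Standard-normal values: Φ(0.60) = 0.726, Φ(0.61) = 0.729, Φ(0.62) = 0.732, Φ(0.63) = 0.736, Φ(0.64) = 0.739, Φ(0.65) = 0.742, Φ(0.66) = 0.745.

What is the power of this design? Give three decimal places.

z_β = |p₁−p₂|·√(n/[p₁q₁+p₂q₂]) − z_{α/2}
    = 0.11 · √(172/0.4099) − 1.645
    = 0.11 · 20.4845 − 1.645
    = 2.2533 − 1.645 = 0.6083 → 0.61
Power = Φ(0.61) = 0.729.

Power ≈ 0.729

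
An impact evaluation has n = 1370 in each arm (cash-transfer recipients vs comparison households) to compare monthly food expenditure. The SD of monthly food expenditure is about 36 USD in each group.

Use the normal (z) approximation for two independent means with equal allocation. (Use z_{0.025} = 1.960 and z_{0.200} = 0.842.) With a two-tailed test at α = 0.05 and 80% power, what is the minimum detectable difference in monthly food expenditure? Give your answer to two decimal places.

Minimum detectable difference ≈ 3.85 USD

δ = (z_{α/2} + z_β) · √((σ₁²+σ₂²)/n)
  = (1.960 + 0.842) · √(2592/1370)
  = 2.802 · √1.892
  = 2.802 · 1.3755
  = 3.8541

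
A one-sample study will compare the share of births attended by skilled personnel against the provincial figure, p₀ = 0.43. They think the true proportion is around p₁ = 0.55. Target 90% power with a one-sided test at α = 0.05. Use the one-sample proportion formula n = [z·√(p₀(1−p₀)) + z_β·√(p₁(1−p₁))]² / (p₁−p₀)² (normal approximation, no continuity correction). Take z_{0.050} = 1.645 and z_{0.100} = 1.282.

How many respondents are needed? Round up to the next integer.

n = [z_α·√(p₀q₀) + z_β·√(p₁q₁)]² / (p₁ − p₀)²
  = [1.645·√(0.43·0.57) + 1.282·√(0.55·0.45)]² / (0.12)²
  = [1.645·0.4951 + 1.282·0.4975]² / 0.0144
  = [1.4522]² / 0.0144
  = 146.45
Round up → n = 147.

n = 147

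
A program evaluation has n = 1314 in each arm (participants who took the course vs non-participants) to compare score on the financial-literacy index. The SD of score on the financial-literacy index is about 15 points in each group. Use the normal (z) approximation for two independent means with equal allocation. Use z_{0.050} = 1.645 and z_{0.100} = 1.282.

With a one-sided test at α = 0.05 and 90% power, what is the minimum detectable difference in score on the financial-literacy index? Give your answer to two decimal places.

δ = (z_α + z_β) · √((σ₁²+σ₂²)/n)
  = (1.645 + 1.282) · √(450/1314)
  = 2.927 · √0.34247
  = 2.927 · 0.5852
  = 1.7129

Minimum detectable difference ≈ 1.71 points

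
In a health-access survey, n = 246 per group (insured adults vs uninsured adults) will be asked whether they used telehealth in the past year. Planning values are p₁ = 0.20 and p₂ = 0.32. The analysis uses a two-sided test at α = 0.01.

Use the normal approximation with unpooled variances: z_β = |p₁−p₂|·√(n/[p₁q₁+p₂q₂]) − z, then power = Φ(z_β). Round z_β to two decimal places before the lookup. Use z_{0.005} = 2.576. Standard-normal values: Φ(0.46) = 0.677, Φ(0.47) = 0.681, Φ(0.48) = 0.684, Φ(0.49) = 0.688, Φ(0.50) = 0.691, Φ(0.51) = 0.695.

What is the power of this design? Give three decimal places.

z_β = |p₁−p₂|·√(n/[p₁q₁+p₂q₂]) − z_{α/2}
    = 0.12 · √(246/0.3776) − 2.576
    = 0.12 · 25.5242 − 2.576
    = 3.0629 − 2.576 = 0.4869 → 0.49
Power = Φ(0.49) = 0.688.

Power ≈ 0.688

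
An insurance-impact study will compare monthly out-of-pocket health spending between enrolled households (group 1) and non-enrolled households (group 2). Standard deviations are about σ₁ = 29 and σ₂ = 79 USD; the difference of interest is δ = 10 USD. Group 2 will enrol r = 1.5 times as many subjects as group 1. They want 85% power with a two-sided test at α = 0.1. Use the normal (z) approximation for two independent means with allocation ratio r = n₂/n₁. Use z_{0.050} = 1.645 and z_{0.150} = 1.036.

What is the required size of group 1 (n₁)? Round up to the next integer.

n₁ = (z_{α/2} + z_β)² · (σ₁² + σ₂²/r) / δ²
   = (1.645 + 1.036)² · (29² + 79²/1.5) / 10²
   = 7.1878 · (841 + 4160.7) / 100
   = 7.1878 · 5001.7 / 100
   = 359.51
Round up → n₁ = 360; n₂ = r·n₁ = 1.5 × 360 = 540.

n₁ = 360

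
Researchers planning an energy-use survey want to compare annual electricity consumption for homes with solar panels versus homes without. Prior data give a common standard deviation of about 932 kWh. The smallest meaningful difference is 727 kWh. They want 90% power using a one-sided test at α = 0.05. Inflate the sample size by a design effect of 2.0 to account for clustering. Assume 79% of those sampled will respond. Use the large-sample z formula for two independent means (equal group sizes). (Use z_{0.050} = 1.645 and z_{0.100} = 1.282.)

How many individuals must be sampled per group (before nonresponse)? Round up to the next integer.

n = (z_α + z_β)² · (σ₁² + σ₂²) / δ²
  = (1.645 + 1.282)² · (2·932² = 1737248) / 727²
  = 8.5673 · 1737248 / 528529
  = 28.16
Design effect: 2.0 × 28.16 = 56.32.
Adjust for 79% response: 56.32 / 0.79 = 71.29.
Round up → n = 72 per group.

n = 72 per group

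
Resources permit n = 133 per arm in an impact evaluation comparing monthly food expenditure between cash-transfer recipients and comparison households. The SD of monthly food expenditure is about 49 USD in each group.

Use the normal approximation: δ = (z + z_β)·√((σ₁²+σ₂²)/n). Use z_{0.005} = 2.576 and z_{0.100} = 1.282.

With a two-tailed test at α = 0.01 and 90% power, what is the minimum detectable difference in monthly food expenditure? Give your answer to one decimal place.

δ = (z_{α/2} + z_β) · √((σ₁²+σ₂²)/n)
  = (2.576 + 1.282) · √(4802/133)
  = 3.858 · √36.1053
  = 3.858 · 6.0088
  = 23.1818

Minimum detectable difference ≈ 23.2 USD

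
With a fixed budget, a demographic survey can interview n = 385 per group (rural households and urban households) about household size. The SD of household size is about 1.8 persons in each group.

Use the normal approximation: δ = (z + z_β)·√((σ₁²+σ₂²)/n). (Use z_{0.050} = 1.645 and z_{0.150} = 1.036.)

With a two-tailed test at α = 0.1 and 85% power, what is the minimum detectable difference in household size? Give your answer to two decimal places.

Minimum detectable difference ≈ 0.35 persons

δ = (z_{α/2} + z_β) · √((σ₁²+σ₂²)/n)
  = (1.645 + 1.036) · √(6.48/385)
  = 2.681 · √0.01683
  = 2.681 · 0.1297
  = 0.3478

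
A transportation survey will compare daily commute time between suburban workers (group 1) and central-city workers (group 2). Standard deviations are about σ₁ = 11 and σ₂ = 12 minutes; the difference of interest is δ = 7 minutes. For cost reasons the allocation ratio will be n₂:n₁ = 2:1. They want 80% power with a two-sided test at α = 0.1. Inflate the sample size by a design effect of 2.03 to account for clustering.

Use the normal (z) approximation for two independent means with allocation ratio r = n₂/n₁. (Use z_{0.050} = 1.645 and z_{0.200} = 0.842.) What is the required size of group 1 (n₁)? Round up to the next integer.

n₁ = (z_{α/2} + z_β)² · (σ₁² + σ₂²/r) / δ²
   = (1.645 + 0.842)² · (11² + 12²/2) / 7²
   = 6.1852 · (121 + 72) / 49
   = 6.1852 · 193 / 49
   = 24.36
Design effect: 2.03 × 24.36 = 49.45.
Round up → n₁ = 50; n₂ = r·n₁ = 2 × 50 = 100.

n₁ = 50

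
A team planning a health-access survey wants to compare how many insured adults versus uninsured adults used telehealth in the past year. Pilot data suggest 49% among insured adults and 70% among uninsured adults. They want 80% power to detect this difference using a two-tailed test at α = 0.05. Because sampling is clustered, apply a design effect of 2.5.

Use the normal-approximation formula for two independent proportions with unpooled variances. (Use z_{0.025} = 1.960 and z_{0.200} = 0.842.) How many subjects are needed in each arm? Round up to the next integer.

n = (z_{α/2} + z_β)² · [p₁(1−p₁) + p₂(1−p₂)] / (p₁ − p₂)²
  = (1.960 + 0.842)² · (0.49·0.51 + 0.70·0.30) / (-0.21)²
  = (2.802)² · (0.2499 + 0.2100) / 0.0441
  = 7.8512 · 0.4599 / 0.0441
  = 81.88
Design effect: 2.5 × 81.88 = 204.69.
Round up → n = 205 per group.

n = 205 per group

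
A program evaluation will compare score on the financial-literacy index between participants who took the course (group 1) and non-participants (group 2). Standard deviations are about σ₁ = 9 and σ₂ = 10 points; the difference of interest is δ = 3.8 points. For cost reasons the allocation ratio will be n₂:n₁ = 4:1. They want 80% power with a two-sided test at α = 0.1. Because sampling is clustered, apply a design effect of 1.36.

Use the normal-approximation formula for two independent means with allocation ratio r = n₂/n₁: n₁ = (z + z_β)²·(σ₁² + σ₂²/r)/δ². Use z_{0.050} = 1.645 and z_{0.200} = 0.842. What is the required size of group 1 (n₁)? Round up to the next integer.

n₁ = 62

n₁ = (z_{α/2} + z_β)² · (σ₁² + σ₂²/r) / δ²
   = (1.645 + 0.842)² · (9² + 10²/4) / 3.8²
   = 6.1852 · (81 + 25) / 14.44
   = 6.1852 · 106 / 14.44
   = 45.40
Design effect: 1.36 × 45.40 = 61.75.
Round up → n₁ = 62; n₂ = r·n₁ = 4 × 62 = 248.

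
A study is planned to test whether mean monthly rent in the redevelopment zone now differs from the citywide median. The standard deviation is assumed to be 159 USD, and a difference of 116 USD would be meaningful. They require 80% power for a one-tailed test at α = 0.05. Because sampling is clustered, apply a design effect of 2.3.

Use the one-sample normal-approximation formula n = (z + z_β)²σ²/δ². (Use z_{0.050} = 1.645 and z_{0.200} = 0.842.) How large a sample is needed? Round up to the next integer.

n = 27

n = (z_α + z_β)² · σ² / δ²
  = (1.645 + 0.842)² · 159² / 116²
  = 6.1852 · 25281 / 13456
  = 11.62
Design effect: 2.3 × 11.62 = 26.73.
Round up → n = 27.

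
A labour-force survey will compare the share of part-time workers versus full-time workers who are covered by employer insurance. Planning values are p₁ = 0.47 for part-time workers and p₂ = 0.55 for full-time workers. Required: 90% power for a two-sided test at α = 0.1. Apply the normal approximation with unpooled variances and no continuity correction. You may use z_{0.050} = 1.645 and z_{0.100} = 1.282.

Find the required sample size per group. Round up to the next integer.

n = (z_{α/2} + z_β)² · [p₁(1−p₁) + p₂(1−p₂)] / (p₁ − p₂)²
  = (1.645 + 1.282)² · (0.47·0.53 + 0.55·0.45) / (-0.08)²
  = (2.927)² · (0.2491 + 0.2475) / 0.0064
  = 8.5673 · 0.4966 / 0.0064
  = 664.77
Round up → n = 665 per group.

n = 665 per group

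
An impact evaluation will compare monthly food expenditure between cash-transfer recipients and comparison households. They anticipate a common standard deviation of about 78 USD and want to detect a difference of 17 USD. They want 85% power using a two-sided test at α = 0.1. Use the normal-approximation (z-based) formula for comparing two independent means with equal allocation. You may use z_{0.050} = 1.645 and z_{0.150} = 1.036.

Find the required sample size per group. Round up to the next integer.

n = 303 per group

n = (z_{α/2} + z_β)² · (σ₁² + σ₂²) / δ²
  = (1.645 + 1.036)² · (2·78² = 12168) / 17²
  = 7.1878 · 12168 / 289
  = 302.63
Round up → n = 303 per group.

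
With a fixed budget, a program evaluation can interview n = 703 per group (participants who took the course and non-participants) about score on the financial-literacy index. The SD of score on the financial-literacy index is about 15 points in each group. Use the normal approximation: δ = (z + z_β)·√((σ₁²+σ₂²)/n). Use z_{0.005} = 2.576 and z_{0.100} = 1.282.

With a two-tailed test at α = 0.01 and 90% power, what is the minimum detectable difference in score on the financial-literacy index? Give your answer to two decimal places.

δ = (z_{α/2} + z_β) · √((σ₁²+σ₂²)/n)
  = (2.576 + 1.282) · √(450/703)
  = 3.858 · √0.64011
  = 3.858 · 0.8001
  = 3.0867

Minimum detectable difference ≈ 3.09 points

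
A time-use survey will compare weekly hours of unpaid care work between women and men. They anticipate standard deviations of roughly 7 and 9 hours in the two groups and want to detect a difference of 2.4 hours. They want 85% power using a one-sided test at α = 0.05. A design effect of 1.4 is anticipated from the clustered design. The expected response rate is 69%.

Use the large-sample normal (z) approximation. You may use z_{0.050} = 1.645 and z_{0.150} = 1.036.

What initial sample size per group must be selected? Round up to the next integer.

n = (z_α + z_β)² · (σ₁² + σ₂²) / δ²
  = (1.645 + 1.036)² · (7² + 9² = 130) / 2.4²
  = 7.1878 · 130 / 5.76
  = 162.22
Design effect: 1.4 × 162.22 = 227.11.
Adjust for 69% response: 227.11 / 0.69 = 329.15.
Round up → n = 330 per group.

n = 330 per group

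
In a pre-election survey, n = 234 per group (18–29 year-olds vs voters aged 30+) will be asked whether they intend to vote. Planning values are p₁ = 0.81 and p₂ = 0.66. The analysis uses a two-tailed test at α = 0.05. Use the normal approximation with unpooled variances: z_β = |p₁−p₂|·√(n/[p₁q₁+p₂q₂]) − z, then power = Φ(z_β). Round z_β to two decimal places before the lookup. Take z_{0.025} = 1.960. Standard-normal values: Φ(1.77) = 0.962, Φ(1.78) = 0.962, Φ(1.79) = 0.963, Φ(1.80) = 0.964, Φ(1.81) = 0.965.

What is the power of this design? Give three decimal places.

Power ≈ 0.962

z_β = |p₁−p₂|·√(n/[p₁q₁+p₂q₂]) − z_{α/2}
    = 0.15 · √(234/0.3783) − 1.960
    = 0.15 · 24.8708 − 1.960
    = 3.7306 − 1.960 = 1.7706 → 1.77
Power = Φ(1.77) = 0.962.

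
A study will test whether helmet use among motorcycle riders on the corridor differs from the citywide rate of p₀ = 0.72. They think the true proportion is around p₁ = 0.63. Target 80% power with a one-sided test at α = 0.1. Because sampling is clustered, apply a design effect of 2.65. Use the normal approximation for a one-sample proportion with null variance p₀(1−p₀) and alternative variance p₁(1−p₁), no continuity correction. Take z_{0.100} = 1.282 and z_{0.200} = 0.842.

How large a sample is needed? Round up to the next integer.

n = [z_α·√(p₀q₀) + z_β·√(p₁q₁)]² / (p₁ − p₀)²
  = [1.282·√(0.72·0.28) + 0.842·√(0.63·0.37)]² / (-0.09)²
  = [1.282·0.4490 + 0.842·0.4828]² / 0.0081
  = [0.9821]² / 0.0081
  = 119.09
Design effect: 2.65 × 119.09 = 315.58.
Round up → n = 316.

n = 316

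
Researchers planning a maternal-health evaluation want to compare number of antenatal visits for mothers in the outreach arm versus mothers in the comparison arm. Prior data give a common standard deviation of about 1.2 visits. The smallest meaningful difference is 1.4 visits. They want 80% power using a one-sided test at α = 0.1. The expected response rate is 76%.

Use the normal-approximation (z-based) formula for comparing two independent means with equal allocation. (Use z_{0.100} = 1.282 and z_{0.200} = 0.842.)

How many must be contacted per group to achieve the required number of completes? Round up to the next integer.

n = 9 per group

n = (z_α + z_β)² · (σ₁² + σ₂²) / δ²
  = (1.282 + 0.842)² · (2·1.2² = 2.88) / 1.4²
  = 4.5114 · 2.88 / 1.96
  = 6.63
Adjust for 76% response: 6.63 / 0.76 = 8.72.
Round up → n = 9 per group.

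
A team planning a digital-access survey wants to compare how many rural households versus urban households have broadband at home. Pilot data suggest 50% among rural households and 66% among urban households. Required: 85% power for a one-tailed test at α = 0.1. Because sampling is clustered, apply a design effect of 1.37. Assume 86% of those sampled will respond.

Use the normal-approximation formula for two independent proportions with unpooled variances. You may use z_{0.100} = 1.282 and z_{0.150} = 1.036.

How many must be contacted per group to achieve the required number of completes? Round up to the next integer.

n = 159 per group

n = (z_α + z_β)² · [p₁(1−p₁) + p₂(1−p₂)] / (p₁ − p₂)²
  = (1.282 + 1.036)² · (0.50·0.50 + 0.66·0.34) / (-0.16)²
  = (2.318)² · (0.2500 + 0.2244) / 0.0256
  = 5.3731 · 0.4744 / 0.0256
  = 99.57
Design effect: 1.37 × 99.57 = 136.41.
Adjust for 86% response: 136.41 / 0.86 = 158.62.
Round up → n = 159 per group.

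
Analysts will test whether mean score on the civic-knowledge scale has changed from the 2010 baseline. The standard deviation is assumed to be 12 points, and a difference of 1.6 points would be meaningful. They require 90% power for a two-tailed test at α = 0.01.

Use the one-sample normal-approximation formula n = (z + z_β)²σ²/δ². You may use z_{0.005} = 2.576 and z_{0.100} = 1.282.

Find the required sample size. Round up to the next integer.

n = (z_{α/2} + z_β)² · σ² / δ²
  = (2.576 + 1.282)² · 12² / 1.6²
  = 14.8842 · 144 / 2.56
  = 837.23
Round up → n = 838.

n = 838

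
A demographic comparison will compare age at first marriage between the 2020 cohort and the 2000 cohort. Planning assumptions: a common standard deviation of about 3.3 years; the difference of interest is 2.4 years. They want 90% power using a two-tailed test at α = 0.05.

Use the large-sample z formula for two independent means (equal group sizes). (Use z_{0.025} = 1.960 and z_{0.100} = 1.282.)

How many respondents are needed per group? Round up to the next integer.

n = 40 per group

n = (z_{α/2} + z_β)² · (σ₁² + σ₂²) / δ²
  = (1.960 + 1.282)² · (2·3.3² = 21.78) / 2.4²
  = 10.5106 · 21.78 / 5.76
  = 39.74
Round up → n = 40 per group.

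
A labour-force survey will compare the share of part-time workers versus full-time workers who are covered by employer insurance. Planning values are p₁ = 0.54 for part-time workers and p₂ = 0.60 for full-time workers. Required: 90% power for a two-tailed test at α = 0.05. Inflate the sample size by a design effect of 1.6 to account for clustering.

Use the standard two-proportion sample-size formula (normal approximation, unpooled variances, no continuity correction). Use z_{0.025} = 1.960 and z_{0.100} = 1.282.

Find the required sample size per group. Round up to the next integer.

n = 2282 per group

n = (z_{α/2} + z_β)² · [p₁(1−p₁) + p₂(1−p₂)] / (p₁ − p₂)²
  = (1.960 + 1.282)² · (0.54·0.46 + 0.60·0.40) / (-0.06)²
  = (3.242)² · (0.2484 + 0.2400) / 0.0036
  = 10.5106 · 0.4884 / 0.0036
  = 1425.93
Design effect: 1.6 × 1425.93 = 2281.49.
Round up → n = 2282 per group.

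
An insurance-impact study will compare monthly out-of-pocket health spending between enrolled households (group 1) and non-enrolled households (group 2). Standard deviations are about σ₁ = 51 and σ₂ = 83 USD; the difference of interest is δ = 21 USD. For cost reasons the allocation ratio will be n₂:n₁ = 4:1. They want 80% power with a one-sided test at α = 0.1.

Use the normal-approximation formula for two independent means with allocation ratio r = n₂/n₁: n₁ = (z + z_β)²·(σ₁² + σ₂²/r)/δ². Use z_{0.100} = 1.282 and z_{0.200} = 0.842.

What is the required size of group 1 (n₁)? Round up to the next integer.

n₁ = (z_α + z_β)² · (σ₁² + σ₂²/r) / δ²
   = (1.282 + 0.842)² · (51² + 83²/4) / 21²
   = 4.5114 · (2601 + 1722.2) / 441
   = 4.5114 · 4323.2 / 441
   = 44.23
Round up → n₁ = 45; n₂ = r·n₁ = 4 × 45 = 180.

n₁ = 45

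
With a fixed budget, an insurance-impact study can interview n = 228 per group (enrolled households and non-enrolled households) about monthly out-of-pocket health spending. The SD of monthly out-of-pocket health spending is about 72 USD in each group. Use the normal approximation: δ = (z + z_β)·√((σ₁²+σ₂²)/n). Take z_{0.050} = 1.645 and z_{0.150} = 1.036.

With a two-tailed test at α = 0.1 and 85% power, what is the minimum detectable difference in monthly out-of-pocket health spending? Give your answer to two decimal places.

δ = (z_{α/2} + z_β) · √((σ₁²+σ₂²)/n)
  = (1.645 + 1.036) · √(10368/228)
  = 2.681 · √45.4737
  = 2.681 · 6.7434
  = 18.0791

Minimum detectable difference ≈ 18.08 USD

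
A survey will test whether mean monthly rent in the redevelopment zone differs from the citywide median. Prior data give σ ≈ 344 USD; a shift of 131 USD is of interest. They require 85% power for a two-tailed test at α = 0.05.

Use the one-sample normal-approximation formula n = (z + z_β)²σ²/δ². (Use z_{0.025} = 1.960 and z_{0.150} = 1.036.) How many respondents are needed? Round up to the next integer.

n = 62

n = (z_{α/2} + z_β)² · σ² / δ²
  = (1.960 + 1.036)² · 344² / 131²
  = 8.9760 · 118336 / 17161
  = 61.90
Round up → n = 62.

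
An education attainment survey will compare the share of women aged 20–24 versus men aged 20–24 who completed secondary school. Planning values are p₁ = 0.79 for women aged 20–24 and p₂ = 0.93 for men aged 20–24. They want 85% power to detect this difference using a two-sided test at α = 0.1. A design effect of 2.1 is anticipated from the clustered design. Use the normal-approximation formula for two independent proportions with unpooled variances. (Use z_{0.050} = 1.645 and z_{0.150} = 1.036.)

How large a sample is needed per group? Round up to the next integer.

n = 178 per group

n = (z_{α/2} + z_β)² · [p₁(1−p₁) + p₂(1−p₂)] / (p₁ − p₂)²
  = (1.645 + 1.036)² · (0.79·0.21 + 0.93·0.07) / (-0.14)²
  = (2.681)² · (0.1659 + 0.0651) / 0.0196
  = 7.1878 · 0.2310 / 0.0196
  = 84.71
Design effect: 2.1 × 84.71 = 177.90.
Round up → n = 178 per group.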